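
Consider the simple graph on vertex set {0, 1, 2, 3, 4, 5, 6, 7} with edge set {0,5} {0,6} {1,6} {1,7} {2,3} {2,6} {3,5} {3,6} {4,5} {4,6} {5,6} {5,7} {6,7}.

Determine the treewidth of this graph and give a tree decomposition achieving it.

Treewidth 2.
One optimal decomposition is:
Bags: B1 = {4, 5, 6}  B2 = {5, 6, 7}  B3 = {0, 5, 6}  B4 = {3, 5, 6}  B5 = {2, 3, 6}  B6 = {1, 6, 7}
Tree: B1–B2, B2–B3, B1–B4, B4–B5, B2–B6

Each bag holds 3 vertices, so the decomposition has width 2, which upper-bounds the treewidth. Conversely, {1, 6, 7} is a clique of size 3, and the vertices of any clique must share a bag in every tree decomposition; so some bag has ≥ 3 vertices and tw(G) ≥ 2. The upper and lower bounds meet at 2, so that is the treewidth.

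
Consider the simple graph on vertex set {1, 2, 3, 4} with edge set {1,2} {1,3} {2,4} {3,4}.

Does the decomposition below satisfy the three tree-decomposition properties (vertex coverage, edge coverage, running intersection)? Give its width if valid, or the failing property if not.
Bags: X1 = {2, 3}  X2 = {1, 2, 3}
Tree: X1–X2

A tree decomposition must satisfy three properties: every vertex lies in some bag; for every edge, both endpoints lie together in some bag; and for every vertex, the bags containing it form a connected subtree. Here vertex 4 appears in no bag, so the decomposition is invalid.

No — vertex 4 appears in no bag.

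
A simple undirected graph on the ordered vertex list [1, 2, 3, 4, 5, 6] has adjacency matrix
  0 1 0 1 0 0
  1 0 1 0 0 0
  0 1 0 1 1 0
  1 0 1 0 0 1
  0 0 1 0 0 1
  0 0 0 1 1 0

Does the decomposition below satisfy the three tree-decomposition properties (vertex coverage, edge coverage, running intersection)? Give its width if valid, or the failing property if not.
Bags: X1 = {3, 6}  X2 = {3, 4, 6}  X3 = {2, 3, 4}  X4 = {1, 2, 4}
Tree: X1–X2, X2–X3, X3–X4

A tree decomposition must satisfy three properties: every vertex lies in some bag; for every edge, both endpoints lie together in some bag; and for every vertex, the bags containing it form a connected subtree. Here vertex 5 appears in no bag, so the decomposition is invalid.

No — vertex 5 appears in no bag.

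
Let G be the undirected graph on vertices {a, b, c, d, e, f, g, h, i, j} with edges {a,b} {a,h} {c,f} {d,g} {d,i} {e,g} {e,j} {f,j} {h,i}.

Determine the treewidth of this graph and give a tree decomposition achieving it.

Every bag has size at most 2, so the width is 2 − 1 = 1 and tw(G) ≤ 1. Any graph with an edge has treewidth ≥ 1, and G has the edge b–a. Therefore the treewidth is 1.

Treewidth 1.
Bags: B1 = {a, b}  B2 = {a, h}  B3 = {h, i}  B4 = {d, i}  B5 = {d, g}  B6 = {e, g}  B7 = {e, j}  B8 = {f, j}  B9 = {c, f}
Tree: B1–B2, B2–B3, B3–B4, B4–B5, B5–B6, B6–B7, B7–B8, B8–B9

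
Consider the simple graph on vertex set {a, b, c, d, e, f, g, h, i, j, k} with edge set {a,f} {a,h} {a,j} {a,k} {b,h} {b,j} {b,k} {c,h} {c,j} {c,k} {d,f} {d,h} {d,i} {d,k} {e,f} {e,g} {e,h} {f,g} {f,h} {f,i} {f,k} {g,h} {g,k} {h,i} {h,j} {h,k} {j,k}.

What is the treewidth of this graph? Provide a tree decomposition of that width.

Treewidth 3.
One such decomposition:
Bags: B1 = {f, g, h, k}  B2 = {d, f, h, k}  B3 = {a, f, h, k}  B4 = {a, h, j, k}  B5 = {e, f, g, h}  B6 = {d, f, h, i}  B7 = {b, h, j, k}  B8 = {c, h, j, k}
Tree: B1–B2, B1–B3, B3–B4, B1–B5, B2–B6, B4–B7, B4–B8

Each bag holds 4 vertices, so the decomposition has width 3, which upper-bounds the treewidth. On the other hand G contains the 4-clique {e, f, g, h}. A clique must lie in a single bag of any decomposition, so no decomposition can have width below 3. Hence tw(G) = 3 exactly.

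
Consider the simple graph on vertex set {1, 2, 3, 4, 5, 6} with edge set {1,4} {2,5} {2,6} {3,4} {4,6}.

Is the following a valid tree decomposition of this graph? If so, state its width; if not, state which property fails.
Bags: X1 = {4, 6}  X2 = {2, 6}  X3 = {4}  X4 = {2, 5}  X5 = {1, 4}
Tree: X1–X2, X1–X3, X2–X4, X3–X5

No — vertex 3 appears in no bag.

A tree decomposition must satisfy three properties: every vertex lies in some bag; for every edge, both endpoints lie together in some bag; and for every vertex, the bags containing it form a connected subtree. Here vertex 3 appears in no bag, so the decomposition is invalid.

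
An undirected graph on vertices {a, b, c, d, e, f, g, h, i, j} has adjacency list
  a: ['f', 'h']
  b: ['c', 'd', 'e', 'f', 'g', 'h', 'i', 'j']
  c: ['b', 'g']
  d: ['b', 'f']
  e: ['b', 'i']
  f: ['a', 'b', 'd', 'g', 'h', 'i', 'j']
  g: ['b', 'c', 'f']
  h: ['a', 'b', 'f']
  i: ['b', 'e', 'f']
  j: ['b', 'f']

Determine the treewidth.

A width-2 tree decomposition is:
Bags: B1 = {b, f, g}  B2 = {b, f, i}  B3 = {b, c, g}  B4 = {b, d, f}  B5 = {b, e, i}  B6 = {b, f, j}  B7 = {b, f, h}  B8 = {a, f, h}
Tree: B1–B2, B1–B3, B1–B4, B2–B5, B1–B6, B6–B7, B7–B8
Each bag holds 3 vertices, so the decomposition has width 2, which upper-bounds the treewidth. For the lower bound, the 3 vertices {a, f, h} are pairwise adjacent, and any tree decomposition puts a clique entirely inside one bag — forcing width ≥ 2. Combining the bounds, tw(G) = 2.

2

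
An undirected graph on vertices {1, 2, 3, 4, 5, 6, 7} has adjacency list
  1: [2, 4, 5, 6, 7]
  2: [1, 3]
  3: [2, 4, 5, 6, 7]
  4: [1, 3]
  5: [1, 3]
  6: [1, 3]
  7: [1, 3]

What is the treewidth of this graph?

A width-2 tree decomposition is:
Bags: B1 = {1, 2, 3}  B2 = {1, 3, 6}  B3 = {1, 3, 5}  B4 = {1, 3, 7}  B5 = {1, 3, 4}
Tree: B1–B2, B2–B3, B3–B4, B4–B5
Every bag has size at most 3, so the width is 3 − 1 = 2 and tw(G) ≤ 2. Since 1–2–3–6–1 is a cycle in G, G is not acyclic. Forests are exactly the graphs of treewidth ≤ 1, so tw(G) ≥ 2. Therefore the treewidth is 2.

2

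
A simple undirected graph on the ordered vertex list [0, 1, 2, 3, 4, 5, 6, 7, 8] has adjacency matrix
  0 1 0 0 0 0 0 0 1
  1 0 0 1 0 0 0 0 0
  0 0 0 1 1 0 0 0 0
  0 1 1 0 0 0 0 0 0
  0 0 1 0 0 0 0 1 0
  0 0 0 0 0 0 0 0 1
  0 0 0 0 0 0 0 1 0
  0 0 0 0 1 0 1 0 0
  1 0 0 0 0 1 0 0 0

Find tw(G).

A width-1 tree decomposition is:
Bags: B1 = {6, 7}  B2 = {4, 7}  B3 = {2, 4}  B4 = {2, 3}  B5 = {1, 3}  B6 = {0, 1}  B7 = {0, 8}  B8 = {5, 8}
Tree: B1–B2, B2–B3, B3–B4, B4–B5, B5–B6, B6–B7, B7–B8
Every bag has size at most 2, so the width is 2 − 1 = 1 and tw(G) ≤ 1. Any graph with an edge has treewidth ≥ 1, and G has the edge 6–7. Hence tw(G) = 1 exactly.

1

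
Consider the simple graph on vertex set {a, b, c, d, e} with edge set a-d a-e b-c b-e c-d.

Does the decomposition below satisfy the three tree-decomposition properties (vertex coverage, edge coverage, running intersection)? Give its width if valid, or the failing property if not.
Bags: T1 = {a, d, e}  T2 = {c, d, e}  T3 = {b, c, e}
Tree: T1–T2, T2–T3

Yes; width 2.

Vertex coverage: the bags together contain {a, b, c, d, e}, the full vertex set. Edge coverage: each edge of G has both endpoints in at least one bag. Running intersection: for every vertex, the bags containing it form a connected subtree. All three properties hold, so this is a valid tree decomposition of width max|bag| − 1 = 2, and hence tw(G) ≤ 2.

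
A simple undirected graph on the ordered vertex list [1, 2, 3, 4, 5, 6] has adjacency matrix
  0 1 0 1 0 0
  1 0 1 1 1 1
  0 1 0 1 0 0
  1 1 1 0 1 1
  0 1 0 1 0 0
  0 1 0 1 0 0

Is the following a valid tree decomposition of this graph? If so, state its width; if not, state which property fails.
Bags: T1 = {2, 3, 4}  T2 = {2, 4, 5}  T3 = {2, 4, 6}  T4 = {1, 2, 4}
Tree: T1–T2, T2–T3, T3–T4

Yes; width 2.

Checking the three conditions: (i) the bags cover all of {1, 2, 3, 4, 5, 6}; (ii) for each edge, some bag contains both endpoints; (iii) the bags containing any fixed vertex form a subtree. All hold, so the decomposition is valid with width 3 − 1 = 2.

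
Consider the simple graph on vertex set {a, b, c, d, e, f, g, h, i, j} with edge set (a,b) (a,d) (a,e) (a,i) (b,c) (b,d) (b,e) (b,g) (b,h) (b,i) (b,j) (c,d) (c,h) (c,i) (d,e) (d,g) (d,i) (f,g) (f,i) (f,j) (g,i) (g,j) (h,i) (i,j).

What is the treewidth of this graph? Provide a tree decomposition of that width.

Treewidth 3.
Bags: B1 = {b, c, d, i}  B2 = {b, d, g, i}  B3 = {a, b, d, i}  B4 = {b, c, h, i}  B5 = {b, g, i, j}  B6 = {f, g, i, j}  B7 = {a, b, d, e}
Tree: B1–B2, B2–B3, B1–B4, B2–B5, B5–B6, B3–B7

Each bag holds 4 vertices, so the decomposition has width 3, which upper-bounds the treewidth. For the lower bound, the 4 vertices {f, g, i, j} are pairwise adjacent, and any tree decomposition puts a clique entirely inside one bag — forcing width ≥ 3. Combining the bounds, tw(G) = 3.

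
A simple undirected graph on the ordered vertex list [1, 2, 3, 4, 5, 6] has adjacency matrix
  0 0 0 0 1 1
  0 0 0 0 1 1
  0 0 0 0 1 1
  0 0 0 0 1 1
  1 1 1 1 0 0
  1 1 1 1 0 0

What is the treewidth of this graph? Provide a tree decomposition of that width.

Treewidth 2.
One such decomposition:
Bags: B1 = {2, 5, 6}  B2 = {4, 5, 6}  B3 = {3, 5, 6}  B4 = {1, 5, 6}
Tree: B1–B2, B2–B3, B3–B4

Every bag has size at most 3, so the width is 3 − 1 = 2 and tw(G) ≤ 2. Since 5–2–6–4–5 is a cycle in G, G is not acyclic. Forests are exactly the graphs of treewidth ≤ 1, so tw(G) ≥ 2. Hence tw(G) = 2 exactly.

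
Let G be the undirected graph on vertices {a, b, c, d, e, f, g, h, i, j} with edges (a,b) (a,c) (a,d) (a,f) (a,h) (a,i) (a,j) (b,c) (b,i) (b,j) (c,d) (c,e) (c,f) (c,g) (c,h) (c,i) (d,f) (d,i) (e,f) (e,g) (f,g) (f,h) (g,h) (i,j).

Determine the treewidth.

A width-3 tree decomposition is:
Bags: B1 = {a, c, d, i}  B2 = {a, c, d, f}  B3 = {a, c, f, h}  B4 = {c, f, g, h}  B5 = {c, e, f, g}  B6 = {a, b, c, i}  B7 = {a, b, i, j}
Tree: B1–B2, B2–B3, B3–B4, B4–B5, B1–B6, B6–B7
Every bag has size at most 4, so the width is 4 − 1 = 3 and tw(G) ≤ 3. On the other hand G contains the 4-clique {a, b, i, j}. A clique must lie in a single bag of any decomposition, so no decomposition can have width below 3. Hence tw(G) = 3 exactly.

3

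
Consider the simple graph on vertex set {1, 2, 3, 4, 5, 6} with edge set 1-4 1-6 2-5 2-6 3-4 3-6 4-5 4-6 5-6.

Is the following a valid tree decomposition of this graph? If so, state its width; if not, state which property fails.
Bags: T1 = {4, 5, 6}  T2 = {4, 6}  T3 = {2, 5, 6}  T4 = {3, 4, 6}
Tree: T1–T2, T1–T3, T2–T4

A tree decomposition must satisfy three properties: every vertex lies in some bag; for every edge, both endpoints lie together in some bag; and for every vertex, the bags containing it form a connected subtree. Here vertex 1 appears in no bag, so the decomposition is invalid.

No — vertex 1 appears in no bag.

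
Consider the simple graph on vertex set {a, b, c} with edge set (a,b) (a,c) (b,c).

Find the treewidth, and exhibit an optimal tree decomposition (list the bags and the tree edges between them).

A single bag containing all 3 vertices is trivially a valid decomposition of width 2. For the lower bound, the 3 vertices {a, b, c} are pairwise adjacent, and any tree decomposition puts a clique entirely inside one bag — forcing width ≥ 2. Combining the bounds, tw(G) = 2.

Treewidth 2.
Bags: B1 = {a, b, c}
Tree: (single bag)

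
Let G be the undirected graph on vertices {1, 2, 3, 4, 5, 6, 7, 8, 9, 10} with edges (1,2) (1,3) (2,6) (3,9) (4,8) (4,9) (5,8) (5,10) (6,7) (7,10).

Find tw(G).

A width-2 tree decomposition is:
Bags: B1 = {4, 5, 8}  B2 = {4, 5, 9}  B3 = {3, 5, 9}  B4 = {1, 3, 5}  B5 = {1, 2, 5}  B6 = {2, 5, 6}  B7 = {5, 6, 7}  B8 = {5, 7, 10}
Tree: B1–B2, B2–B3, B3–B4, B4–B5, B5–B6, B6–B7, B7–B8
Every bag has size at most 3, so the width is 3 − 1 = 2 and tw(G) ≤ 2. Since 5–8–4–9–3–1–2–6–7–10–5 is a cycle in G, G is not acyclic. Forests are exactly the graphs of treewidth ≤ 1, so tw(G) ≥ 2. Combining the bounds, tw(G) = 2.

2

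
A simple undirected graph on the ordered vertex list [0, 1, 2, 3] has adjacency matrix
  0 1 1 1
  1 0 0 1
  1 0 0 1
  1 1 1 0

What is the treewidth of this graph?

2

A width-2 tree decomposition is:
Bags: B1 = {0, 1, 3}  B2 = {0, 2, 3}
Tree: B1–B2
The largest bag has 3 vertices, giving width 2; this decomposition certifies tw(G) ≤ 2. On the other hand G contains the 3-clique {0, 1, 3}. A clique must lie in a single bag of any decomposition, so no decomposition can have width below 2. Therefore the treewidth is 2.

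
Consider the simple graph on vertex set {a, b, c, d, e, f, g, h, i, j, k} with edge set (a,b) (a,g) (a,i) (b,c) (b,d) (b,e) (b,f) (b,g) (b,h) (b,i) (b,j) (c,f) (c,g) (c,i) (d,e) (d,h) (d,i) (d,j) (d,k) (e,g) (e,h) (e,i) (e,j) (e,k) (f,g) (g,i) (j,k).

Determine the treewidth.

3

A width-3 tree decomposition is:
Bags: B1 = {b, d, e, i}  B2 = {b, e, g, i}  B3 = {a, b, g, i}  B4 = {b, c, g, i}  B5 = {b, d, e, j}  B6 = {b, c, f, g}  B7 = {d, e, j, k}  B8 = {b, d, e, h}
Tree: B1–B2, B2–B3, B3–B4, B1–B5, B4–B6, B5–B7, B5–B8
The largest bag has 4 vertices, giving width 3; this decomposition certifies tw(G) ≤ 3. Conversely, {d, e, j, k} is a clique of size 4, and the vertices of any clique must share a bag in every tree decomposition; so some bag has ≥ 4 vertices and tw(G) ≥ 3. Hence tw(G) = 3 exactly.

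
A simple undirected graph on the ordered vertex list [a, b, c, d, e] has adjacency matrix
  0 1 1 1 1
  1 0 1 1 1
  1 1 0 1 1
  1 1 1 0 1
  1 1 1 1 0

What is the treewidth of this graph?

A width-4 tree decomposition is:
Bags: B1 = {a, b, c, d, e}
Tree: (single bag)
A single bag containing all 5 vertices is trivially a valid decomposition of width 4. For the lower bound, the 5 vertices {a, b, c, d, e} are pairwise adjacent, and any tree decomposition puts a clique entirely inside one bag — forcing width ≥ 4. The upper and lower bounds meet at 4, so that is the treewidth.

4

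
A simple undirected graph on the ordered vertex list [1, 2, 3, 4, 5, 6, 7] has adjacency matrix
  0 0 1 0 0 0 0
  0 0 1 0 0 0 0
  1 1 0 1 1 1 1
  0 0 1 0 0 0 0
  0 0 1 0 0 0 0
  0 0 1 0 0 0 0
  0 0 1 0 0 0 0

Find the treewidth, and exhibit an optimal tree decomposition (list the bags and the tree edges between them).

Each bag holds 2 vertices, so the decomposition has width 1, which upper-bounds the treewidth. Since G has at least one edge (e.g. 4–3), it is not an edgeless graph, so tw(G) ≥ 1. Combining the bounds, tw(G) = 1.

Treewidth 1.
Bags: B1 = {3, 4}  B2 = {3, 6}  B3 = {2, 3}  B4 = {3, 5}  B5 = {1, 3}  B6 = {3, 7}
Tree: B1–B2, B2–B3, B2–B4, B3–B5, B4–B6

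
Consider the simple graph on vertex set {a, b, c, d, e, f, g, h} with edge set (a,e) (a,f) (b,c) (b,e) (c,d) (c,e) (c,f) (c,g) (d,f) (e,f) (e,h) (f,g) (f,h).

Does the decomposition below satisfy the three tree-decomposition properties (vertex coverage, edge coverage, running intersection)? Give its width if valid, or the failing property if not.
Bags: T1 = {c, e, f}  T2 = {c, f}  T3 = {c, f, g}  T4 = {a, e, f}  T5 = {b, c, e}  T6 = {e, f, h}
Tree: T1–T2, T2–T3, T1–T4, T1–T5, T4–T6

No — vertex d appears in no bag.

A tree decomposition must satisfy three properties: every vertex lies in some bag; for every edge, both endpoints lie together in some bag; and for every vertex, the bags containing it form a connected subtree. Here vertex d appears in no bag, so the decomposition is invalid.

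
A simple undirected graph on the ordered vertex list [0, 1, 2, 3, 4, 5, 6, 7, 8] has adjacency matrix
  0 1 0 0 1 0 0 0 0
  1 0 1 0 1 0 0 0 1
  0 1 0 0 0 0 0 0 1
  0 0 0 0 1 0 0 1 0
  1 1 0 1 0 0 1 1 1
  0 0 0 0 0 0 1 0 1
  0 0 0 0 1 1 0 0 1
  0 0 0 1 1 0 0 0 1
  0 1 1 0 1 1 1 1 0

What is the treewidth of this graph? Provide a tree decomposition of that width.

The largest bag has 3 vertices, giving width 2; this decomposition certifies tw(G) ≤ 2. On the other hand G contains the 3-clique {1, 2, 8}. A clique must lie in a single bag of any decomposition, so no decomposition can have width below 2. Hence tw(G) = 2 exactly.

Treewidth 2.
One optimal decomposition is:
Bags: B1 = {1, 4, 8}  B2 = {4, 7, 8}  B3 = {4, 6, 8}  B4 = {5, 6, 8}  B5 = {0, 1, 4}  B6 = {3, 4, 7}  B7 = {1, 2, 8}
Tree: B1–B2, B1–B3, B3–B4, B1–B5, B2–B6, B1–B7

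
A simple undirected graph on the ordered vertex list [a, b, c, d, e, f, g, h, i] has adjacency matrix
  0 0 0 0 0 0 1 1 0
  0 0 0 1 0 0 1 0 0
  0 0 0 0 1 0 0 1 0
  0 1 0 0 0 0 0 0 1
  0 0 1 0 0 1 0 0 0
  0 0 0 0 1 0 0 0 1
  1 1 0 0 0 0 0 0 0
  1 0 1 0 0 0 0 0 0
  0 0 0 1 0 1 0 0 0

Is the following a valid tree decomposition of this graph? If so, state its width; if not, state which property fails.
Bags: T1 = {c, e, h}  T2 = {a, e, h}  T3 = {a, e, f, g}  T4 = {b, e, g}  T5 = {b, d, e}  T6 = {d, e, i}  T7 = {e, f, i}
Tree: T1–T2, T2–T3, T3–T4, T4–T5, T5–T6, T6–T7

A tree decomposition must satisfy three properties: every vertex lies in some bag; for every edge, both endpoints lie together in some bag; and for every vertex, the bags containing it form a connected subtree. Here bags containing vertex f are not connected in the tree, so the decomposition is invalid.

No — bags containing vertex f are not connected in the tree.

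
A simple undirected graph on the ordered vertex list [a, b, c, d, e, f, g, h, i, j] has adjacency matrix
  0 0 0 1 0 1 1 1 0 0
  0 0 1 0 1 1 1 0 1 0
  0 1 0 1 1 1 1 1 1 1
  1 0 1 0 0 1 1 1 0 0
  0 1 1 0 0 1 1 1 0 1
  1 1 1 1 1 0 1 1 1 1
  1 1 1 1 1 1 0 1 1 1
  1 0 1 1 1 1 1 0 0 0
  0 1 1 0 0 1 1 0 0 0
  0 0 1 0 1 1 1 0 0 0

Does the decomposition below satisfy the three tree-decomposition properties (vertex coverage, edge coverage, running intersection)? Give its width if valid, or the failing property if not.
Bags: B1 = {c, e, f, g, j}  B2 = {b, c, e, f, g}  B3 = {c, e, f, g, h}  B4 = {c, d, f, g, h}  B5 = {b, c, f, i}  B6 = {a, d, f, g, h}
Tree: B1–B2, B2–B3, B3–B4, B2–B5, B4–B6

No — edge (g,i) lies in no bag.

A tree decomposition must satisfy three properties: every vertex lies in some bag; for every edge, both endpoints lie together in some bag; and for every vertex, the bags containing it form a connected subtree. Here edge (g,i) lies in no bag, so the decomposition is invalid.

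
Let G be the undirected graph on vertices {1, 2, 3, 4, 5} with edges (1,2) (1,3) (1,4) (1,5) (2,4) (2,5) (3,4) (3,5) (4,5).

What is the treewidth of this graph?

3

A width-3 tree decomposition is:
Bags: B1 = {1, 2, 4, 5}  B2 = {1, 3, 4, 5}
Tree: B1–B2
The largest bag has 4 vertices, giving width 3; this decomposition certifies tw(G) ≤ 3. For the lower bound, the 4 vertices {1, 2, 4, 5} are pairwise adjacent, and any tree decomposition puts a clique entirely inside one bag — forcing width ≥ 3. The upper and lower bounds meet at 3, so that is the treewidth.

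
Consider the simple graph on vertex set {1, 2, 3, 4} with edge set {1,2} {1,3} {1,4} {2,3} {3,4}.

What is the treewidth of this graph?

2

A width-2 tree decomposition is:
Bags: B1 = {1, 3, 4}  B2 = {1, 2, 3}
Tree: B1–B2
Every bag has size at most 3, so the width is 3 − 1 = 2 and tw(G) ≤ 2. Conversely, {1, 2, 3} is a clique of size 3, and the vertices of any clique must share a bag in every tree decomposition; so some bag has ≥ 3 vertices and tw(G) ≥ 2. Hence tw(G) = 2 exactly.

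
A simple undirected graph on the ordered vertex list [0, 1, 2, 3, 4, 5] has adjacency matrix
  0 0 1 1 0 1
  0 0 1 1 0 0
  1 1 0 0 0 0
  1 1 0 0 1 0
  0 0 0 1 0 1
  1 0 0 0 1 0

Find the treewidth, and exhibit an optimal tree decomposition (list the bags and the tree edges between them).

Treewidth 2.
One optimal decomposition is:
Bags: B1 = {3, 4, 5}  B2 = {0, 3, 5}  B3 = {0, 1, 3}  B4 = {0, 1, 2}
Tree: B1–B2, B2–B3, B3–B4

The largest bag has 3 vertices, giving width 2; this decomposition certifies tw(G) ≤ 2. Since 4–5–0–3–4 is a cycle in G, G is not acyclic. Forests are exactly the graphs of treewidth ≤ 1, so tw(G) ≥ 2. Therefore the treewidth is 2.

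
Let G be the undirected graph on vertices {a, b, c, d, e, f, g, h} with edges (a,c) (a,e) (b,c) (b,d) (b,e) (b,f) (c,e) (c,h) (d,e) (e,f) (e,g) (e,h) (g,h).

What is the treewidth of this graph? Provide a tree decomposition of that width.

Treewidth 2.
One such decomposition:
Bags: B1 = {a, c, e}  B2 = {c, e, h}  B3 = {e, g, h}  B4 = {b, c, e}  B5 = {b, d, e}  B6 = {b, e, f}
Tree: B1–B2, B2–B3, B2–B4, B4–B5, B5–B6

The largest bag has 3 vertices, giving width 2; this decomposition certifies tw(G) ≤ 2. Conversely, {e, g, h} is a clique of size 3, and the vertices of any clique must share a bag in every tree decomposition; so some bag has ≥ 3 vertices and tw(G) ≥ 2. The upper and lower bounds meet at 2, so that is the treewidth.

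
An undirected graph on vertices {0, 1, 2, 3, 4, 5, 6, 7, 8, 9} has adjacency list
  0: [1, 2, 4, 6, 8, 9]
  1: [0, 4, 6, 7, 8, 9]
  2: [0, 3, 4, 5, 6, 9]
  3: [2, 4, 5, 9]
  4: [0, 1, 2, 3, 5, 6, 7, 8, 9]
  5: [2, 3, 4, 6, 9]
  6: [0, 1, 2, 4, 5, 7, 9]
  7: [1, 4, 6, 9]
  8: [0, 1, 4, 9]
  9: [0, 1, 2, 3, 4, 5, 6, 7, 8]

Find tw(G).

A width-4 tree decomposition is:
Bags: B1 = {0, 1, 4, 6, 9}  B2 = {0, 2, 4, 6, 9}  B3 = {2, 4, 5, 6, 9}  B4 = {0, 1, 4, 8, 9}  B5 = {1, 4, 6, 7, 9}  B6 = {2, 3, 4, 5, 9}
Tree: B1–B2, B2–B3, B1–B4, B1–B5, B3–B6
The largest bag has 5 vertices, giving width 4; this decomposition certifies tw(G) ≤ 4. Conversely, {0, 1, 4, 8, 9} is a clique of size 5, and the vertices of any clique must share a bag in every tree decomposition; so some bag has ≥ 5 vertices and tw(G) ≥ 4. Combining the bounds, tw(G) = 4.

4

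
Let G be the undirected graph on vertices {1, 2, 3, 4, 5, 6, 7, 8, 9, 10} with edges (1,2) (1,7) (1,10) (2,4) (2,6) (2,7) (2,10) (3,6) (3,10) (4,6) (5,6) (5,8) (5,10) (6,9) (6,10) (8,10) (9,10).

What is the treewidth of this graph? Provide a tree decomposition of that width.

The largest bag has 3 vertices, giving width 2; this decomposition certifies tw(G) ≤ 2. Conversely, {5, 8, 10} is a clique of size 3, and the vertices of any clique must share a bag in every tree decomposition; so some bag has ≥ 3 vertices and tw(G) ≥ 2. Therefore the treewidth is 2.

Treewidth 2.
Bags: B1 = {5, 8, 10}  B2 = {5, 6, 10}  B3 = {2, 6, 10}  B4 = {6, 9, 10}  B5 = {1, 2, 10}  B6 = {2, 4, 6}  B7 = {1, 2, 7}  B8 = {3, 6, 10}
Tree: B1–B2, B2–B3, B3–B4, B3–B5, B3–B6, B5–B7, B4–B8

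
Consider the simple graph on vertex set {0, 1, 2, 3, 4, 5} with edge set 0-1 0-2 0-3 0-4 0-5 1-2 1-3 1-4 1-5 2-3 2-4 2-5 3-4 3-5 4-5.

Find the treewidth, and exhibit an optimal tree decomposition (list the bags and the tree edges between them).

Treewidth 5.
Bags: B1 = {0, 1, 2, 3, 4, 5}
Tree: (single bag)

A single bag containing all 6 vertices is trivially a valid decomposition of width 5. For the lower bound, the 6 vertices {0, 1, 2, 3, 4, 5} are pairwise adjacent, and any tree decomposition puts a clique entirely inside one bag — forcing width ≥ 5. Therefore the treewidth is 5.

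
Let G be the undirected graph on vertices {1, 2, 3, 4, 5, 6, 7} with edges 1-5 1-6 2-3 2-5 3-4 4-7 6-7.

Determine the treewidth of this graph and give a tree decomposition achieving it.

Treewidth 2.
One optimal decomposition is:
Bags: B1 = {1, 5, 6}  B2 = {5, 6, 7}  B3 = {4, 5, 7}  B4 = {3, 4, 5}  B5 = {2, 3, 5}
Tree: B1–B2, B2–B3, B3–B4, B4–B5

Each bag holds 3 vertices, so the decomposition has width 2, which upper-bounds the treewidth. The edges 5–1–6–7–4–3–2–5 form a cycle, so G is not a tree and its treewidth is at least 2. The upper and lower bounds meet at 2, so that is the treewidth.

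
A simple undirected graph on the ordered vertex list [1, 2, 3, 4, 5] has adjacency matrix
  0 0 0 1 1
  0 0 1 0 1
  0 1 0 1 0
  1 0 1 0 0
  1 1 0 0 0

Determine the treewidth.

A width-2 tree decomposition is:
Bags: B1 = {1, 3, 4}  B2 = {1, 2, 3}  B3 = {1, 2, 5}
Tree: B1–B2, B2–B3
Each bag holds 3 vertices, so the decomposition has width 2, which upper-bounds the treewidth. Since 1–4–3–2–5–1 is a cycle in G, G is not acyclic. Forests are exactly the graphs of treewidth ≤ 1, so tw(G) ≥ 2. Hence tw(G) = 2 exactly.

2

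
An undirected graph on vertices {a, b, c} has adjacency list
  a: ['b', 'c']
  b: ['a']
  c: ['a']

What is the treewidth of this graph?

1

A width-1 tree decomposition is:
Bags: B1 = {a, b}  B2 = {a, c}
Tree: B1–B2
Each bag holds 2 vertices, so the decomposition has width 1, which upper-bounds the treewidth. Any graph with an edge has treewidth ≥ 1, and G has the edge b–a. Hence tw(G) = 1 exactly.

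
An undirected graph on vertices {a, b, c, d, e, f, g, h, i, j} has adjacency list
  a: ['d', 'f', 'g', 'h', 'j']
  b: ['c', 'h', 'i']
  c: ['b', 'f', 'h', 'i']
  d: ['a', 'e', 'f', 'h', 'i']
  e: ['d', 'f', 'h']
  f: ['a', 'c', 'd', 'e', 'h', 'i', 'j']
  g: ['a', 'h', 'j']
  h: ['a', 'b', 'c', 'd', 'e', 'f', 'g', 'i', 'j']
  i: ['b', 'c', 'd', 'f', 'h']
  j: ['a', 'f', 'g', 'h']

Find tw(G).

A width-3 tree decomposition is:
Bags: B1 = {d, e, f, h}  B2 = {a, d, f, h}  B3 = {d, f, h, i}  B4 = {a, f, h, j}  B5 = {c, f, h, i}  B6 = {b, c, h, i}  B7 = {a, g, h, j}
Tree: B1–B2, B2–B3, B2–B4, B3–B5, B5–B6, B4–B7
Each bag holds 4 vertices, so the decomposition has width 3, which upper-bounds the treewidth. Conversely, {a, g, h, j} is a clique of size 4, and the vertices of any clique must share a bag in every tree decomposition; so some bag has ≥ 4 vertices and tw(G) ≥ 3. Combining the bounds, tw(G) = 3.

3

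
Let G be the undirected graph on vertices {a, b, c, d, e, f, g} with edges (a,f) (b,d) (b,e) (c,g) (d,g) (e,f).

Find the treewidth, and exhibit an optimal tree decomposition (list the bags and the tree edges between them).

Each bag holds 2 vertices, so the decomposition has width 1, which upper-bounds the treewidth. Any graph with an edge has treewidth ≥ 1, and G has the edge a–f. Combining the bounds, tw(G) = 1.

Treewidth 1.
Bags: B1 = {a, f}  B2 = {e, f}  B3 = {b, e}  B4 = {b, d}  B5 = {d, g}  B6 = {c, g}
Tree: B1–B2, B2–B3, B3–B4, B4–B5, B5–B6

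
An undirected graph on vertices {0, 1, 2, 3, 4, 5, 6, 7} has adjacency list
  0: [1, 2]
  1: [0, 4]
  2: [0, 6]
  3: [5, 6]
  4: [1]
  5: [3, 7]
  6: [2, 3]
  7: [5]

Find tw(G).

A width-1 tree decomposition is:
Bags: B1 = {1, 4}  B2 = {0, 1}  B3 = {0, 2}  B4 = {2, 6}  B5 = {3, 6}  B6 = {3, 5}  B7 = {5, 7}
Tree: B1–B2, B2–B3, B3–B4, B4–B5, B5–B6, B6–B7
Every bag has size at most 2, so the width is 2 − 1 = 1 and tw(G) ≤ 1. G has an edge, so its treewidth is at least 1. The upper and lower bounds meet at 1, so that is the treewidth.

1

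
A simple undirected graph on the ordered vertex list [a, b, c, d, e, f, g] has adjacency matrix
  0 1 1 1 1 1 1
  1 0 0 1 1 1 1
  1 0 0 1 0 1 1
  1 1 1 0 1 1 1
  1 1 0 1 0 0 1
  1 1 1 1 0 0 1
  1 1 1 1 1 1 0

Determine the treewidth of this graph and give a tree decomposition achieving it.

Treewidth 4.
One such decomposition:
Bags: B1 = {a, c, d, f, g}  B2 = {a, b, d, f, g}  B3 = {a, b, d, e, g}
Tree: B1–B2, B2–B3

Each bag holds 5 vertices, so the decomposition has width 4, which upper-bounds the treewidth. On the other hand G contains the 5-clique {a, b, d, e, g}. A clique must lie in a single bag of any decomposition, so no decomposition can have width below 4. Combining the bounds, tw(G) = 4.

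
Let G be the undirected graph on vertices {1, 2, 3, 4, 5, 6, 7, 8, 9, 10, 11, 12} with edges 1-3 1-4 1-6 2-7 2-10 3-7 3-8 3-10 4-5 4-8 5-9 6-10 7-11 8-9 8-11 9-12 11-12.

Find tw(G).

3

A width-3 tree decomposition is:
Bags: B1 = {2, 6, 7, 10}  B2 = {3, 6, 7, 10}  B3 = {1, 3, 6, 7}  B4 = {1, 3, 7, 11}  B5 = {1, 3, 8, 11}  B6 = {1, 4, 8, 11}  B7 = {4, 8, 11, 12}  B8 = {4, 8, 9, 12}  B9 = {4, 5, 9, 12}
Tree: B1–B2, B2–B3, B3–B4, B4–B5, B5–B6, B6–B7, B7–B8, B8–B9
Every bag has size at most 4, so the width is 4 − 1 = 3 and tw(G) ≤ 3. For the lower bound: the 4 vertex sets {2,6,10}, {7}, {3}, {1,4,8,11} are disjoint, each induces a connected subgraph, and every pair is joined by at least one edge of G. Contracting each set to a single vertex therefore yields K_{4} as a minor, and since treewidth is minor-monotone, tw(G) ≥ tw(K_{4}) = 3. Combining the bounds, tw(G) = 3.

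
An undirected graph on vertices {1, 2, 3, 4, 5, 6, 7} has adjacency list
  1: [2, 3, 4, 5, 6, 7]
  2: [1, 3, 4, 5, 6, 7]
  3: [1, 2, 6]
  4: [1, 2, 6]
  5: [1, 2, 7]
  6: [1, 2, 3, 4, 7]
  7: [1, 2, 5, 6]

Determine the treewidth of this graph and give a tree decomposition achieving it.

Each bag holds 4 vertices, so the decomposition has width 3, which upper-bounds the treewidth. On the other hand G contains the 4-clique {1, 2, 5, 7}. A clique must lie in a single bag of any decomposition, so no decomposition can have width below 3. Therefore the treewidth is 3.

Treewidth 3.
One optimal decomposition is:
Bags: B1 = {1, 2, 3, 6}  B2 = {1, 2, 6, 7}  B3 = {1, 2, 4, 6}  B4 = {1, 2, 5, 7}
Tree: B1–B2, B2–B3, B2–B4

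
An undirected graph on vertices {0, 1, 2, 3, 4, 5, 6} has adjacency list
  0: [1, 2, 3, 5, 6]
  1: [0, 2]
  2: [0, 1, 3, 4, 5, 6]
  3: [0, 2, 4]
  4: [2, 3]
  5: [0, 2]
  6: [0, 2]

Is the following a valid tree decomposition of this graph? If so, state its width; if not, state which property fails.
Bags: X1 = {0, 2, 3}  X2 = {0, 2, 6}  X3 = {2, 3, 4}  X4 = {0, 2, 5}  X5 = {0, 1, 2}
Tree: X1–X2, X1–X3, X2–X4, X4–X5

Checking the three conditions: (i) the bags cover all of {0, 1, 2, 3, 4, 5, 6}; (ii) for each edge, some bag contains both endpoints; (iii) the bags containing any fixed vertex form a subtree. All hold, so the decomposition is valid with width 3 − 1 = 2.

Yes; width 2.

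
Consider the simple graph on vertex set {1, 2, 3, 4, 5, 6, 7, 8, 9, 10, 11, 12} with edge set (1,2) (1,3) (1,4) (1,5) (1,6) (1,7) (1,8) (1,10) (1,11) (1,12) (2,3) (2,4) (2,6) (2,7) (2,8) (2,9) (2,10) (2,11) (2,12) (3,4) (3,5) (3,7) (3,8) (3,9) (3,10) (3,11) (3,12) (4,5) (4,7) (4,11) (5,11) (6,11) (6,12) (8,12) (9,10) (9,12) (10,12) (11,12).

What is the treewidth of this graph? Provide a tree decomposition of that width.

Treewidth 4.
Bags: B1 = {1, 2, 3, 11, 12}  B2 = {1, 2, 3, 8, 12}  B3 = {1, 2, 3, 10, 12}  B4 = {1, 2, 3, 4, 11}  B5 = {1, 2, 6, 11, 12}  B6 = {2, 3, 9, 10, 12}  B7 = {1, 3, 4, 5, 11}  B8 = {1, 2, 3, 4, 7}
Tree: B1–B2, B1–B3, B1–B4, B1–B5, B3–B6, B4–B7, B4–B8

Each bag holds 5 vertices, so the decomposition has width 4, which upper-bounds the treewidth. On the other hand G contains the 5-clique {1, 2, 3, 4, 11}. A clique must lie in a single bag of any decomposition, so no decomposition can have width below 4. Hence tw(G) = 4 exactly.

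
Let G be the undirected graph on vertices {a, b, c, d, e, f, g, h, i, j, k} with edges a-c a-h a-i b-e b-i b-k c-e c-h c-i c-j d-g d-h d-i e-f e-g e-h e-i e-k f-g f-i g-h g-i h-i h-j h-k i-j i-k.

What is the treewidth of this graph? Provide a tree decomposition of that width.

The largest bag has 4 vertices, giving width 3; this decomposition certifies tw(G) ≤ 3. For the lower bound, the 4 vertices {d, g, h, i} are pairwise adjacent, and any tree decomposition puts a clique entirely inside one bag — forcing width ≥ 3. Combining the bounds, tw(G) = 3.

Treewidth 3.
One such decomposition:
Bags: B1 = {d, g, h, i}  B2 = {e, g, h, i}  B3 = {c, e, h, i}  B4 = {e, h, i, k}  B5 = {b, e, i, k}  B6 = {a, c, h, i}  B7 = {e, f, g, i}  B8 = {c, h, i, j}
Tree: B1–B2, B2–B3, B2–B4, B4–B5, B3–B6, B2–B7, B3–B8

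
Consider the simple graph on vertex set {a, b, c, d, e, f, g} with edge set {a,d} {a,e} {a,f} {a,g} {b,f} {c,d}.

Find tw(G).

1

A width-1 tree decomposition is:
Bags: B1 = {b, f}  B2 = {a, f}  B3 = {a, d}  B4 = {c, d}  B5 = {a, g}  B6 = {a, e}
Tree: B1–B2, B2–B3, B3–B4, B2–B5, B3–B6
Every bag has size at most 2, so the width is 2 − 1 = 1 and tw(G) ≤ 1. G has an edge, so its treewidth is at least 1. Therefore the treewidth is 1.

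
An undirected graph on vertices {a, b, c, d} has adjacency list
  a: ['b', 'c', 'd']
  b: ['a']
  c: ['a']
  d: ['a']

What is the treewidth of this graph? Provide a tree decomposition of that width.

Treewidth 1.
Bags: B1 = {a, b}  B2 = {a, c}  B3 = {a, d}
Tree: B1–B2, B1–B3

Every bag has size at most 2, so the width is 2 − 1 = 1 and tw(G) ≤ 1. Any graph with an edge has treewidth ≥ 1, and G has the edge b–a. The upper and lower bounds meet at 1, so that is the treewidth.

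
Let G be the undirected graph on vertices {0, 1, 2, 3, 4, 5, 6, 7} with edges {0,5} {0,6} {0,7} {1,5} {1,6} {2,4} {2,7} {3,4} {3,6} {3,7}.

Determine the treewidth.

2

A width-2 tree decomposition is:
Bags: B1 = {2, 3, 4}  B2 = {2, 3, 7}  B3 = {3, 6, 7}  B4 = {0, 6, 7}  B5 = {0, 1, 6}  B6 = {0, 1, 5}
Tree: B1–B2, B2–B3, B3–B4, B4–B5, B5–B6
Each bag holds 3 vertices, so the decomposition has width 2, which upper-bounds the treewidth. The edges 4–2–7–3–4 form a cycle, so G is not a tree and its treewidth is at least 2. Hence tw(G) = 2 exactly.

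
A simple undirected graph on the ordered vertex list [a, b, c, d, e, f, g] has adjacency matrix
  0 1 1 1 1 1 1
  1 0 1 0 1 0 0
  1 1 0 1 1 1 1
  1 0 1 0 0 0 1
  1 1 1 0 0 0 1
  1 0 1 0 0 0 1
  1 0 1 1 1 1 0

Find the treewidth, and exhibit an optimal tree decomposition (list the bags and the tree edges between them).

Treewidth 3.
Bags: B1 = {a, c, e, g}  B2 = {a, c, d, g}  B3 = {a, b, c, e}  B4 = {a, c, f, g}
Tree: B1–B2, B1–B3, B1–B4

The largest bag has 4 vertices, giving width 3; this decomposition certifies tw(G) ≤ 3. On the other hand G contains the 4-clique {a, c, d, g}. A clique must lie in a single bag of any decomposition, so no decomposition can have width below 3. Therefore the treewidth is 3.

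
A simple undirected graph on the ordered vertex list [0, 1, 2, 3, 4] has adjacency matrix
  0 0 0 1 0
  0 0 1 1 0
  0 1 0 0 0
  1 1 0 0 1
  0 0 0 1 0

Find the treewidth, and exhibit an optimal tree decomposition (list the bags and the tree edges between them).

Treewidth 1.
One optimal decomposition is:
Bags: B1 = {3, 4}  B2 = {0, 3}  B3 = {1, 3}  B4 = {1, 2}
Tree: B1–B2, B1–B3, B3–B4

Every bag has size at most 2, so the width is 2 − 1 = 1 and tw(G) ≤ 1. Any graph with an edge has treewidth ≥ 1, and G has the edge 3–4. The upper and lower bounds meet at 1, so that is the treewidth.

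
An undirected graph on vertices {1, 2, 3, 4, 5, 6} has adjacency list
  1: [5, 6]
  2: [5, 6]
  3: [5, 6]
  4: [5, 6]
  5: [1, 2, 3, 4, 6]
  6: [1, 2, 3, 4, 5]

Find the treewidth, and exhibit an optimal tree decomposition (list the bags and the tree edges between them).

Treewidth 2.
One optimal decomposition is:
Bags: B1 = {3, 5, 6}  B2 = {1, 5, 6}  B3 = {2, 5, 6}  B4 = {4, 5, 6}
Tree: B1–B2, B1–B3, B1–B4

Every bag has size at most 3, so the width is 3 − 1 = 2 and tw(G) ≤ 2. Conversely, {1, 5, 6} is a clique of size 3, and the vertices of any clique must share a bag in every tree decomposition; so some bag has ≥ 3 vertices and tw(G) ≥ 2. Therefore the treewidth is 2.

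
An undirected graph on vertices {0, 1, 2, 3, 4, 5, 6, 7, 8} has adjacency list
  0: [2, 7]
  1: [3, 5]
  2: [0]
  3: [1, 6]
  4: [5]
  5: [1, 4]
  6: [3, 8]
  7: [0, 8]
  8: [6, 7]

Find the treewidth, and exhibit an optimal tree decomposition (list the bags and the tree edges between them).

The largest bag has 2 vertices, giving width 1; this decomposition certifies tw(G) ≤ 1. Since G has at least one edge (e.g. 4–5), it is not an edgeless graph, so tw(G) ≥ 1. Hence tw(G) = 1 exactly.

Treewidth 1.
One such decomposition:
Bags: B1 = {4, 5}  B2 = {1, 5}  B3 = {1, 3}  B4 = {3, 6}  B5 = {6, 8}  B6 = {7, 8}  B7 = {0, 7}  B8 = {0, 2}
Tree: B1–B2, B2–B3, B3–B4, B4–B5, B5–B6, B6–B7, B7–B8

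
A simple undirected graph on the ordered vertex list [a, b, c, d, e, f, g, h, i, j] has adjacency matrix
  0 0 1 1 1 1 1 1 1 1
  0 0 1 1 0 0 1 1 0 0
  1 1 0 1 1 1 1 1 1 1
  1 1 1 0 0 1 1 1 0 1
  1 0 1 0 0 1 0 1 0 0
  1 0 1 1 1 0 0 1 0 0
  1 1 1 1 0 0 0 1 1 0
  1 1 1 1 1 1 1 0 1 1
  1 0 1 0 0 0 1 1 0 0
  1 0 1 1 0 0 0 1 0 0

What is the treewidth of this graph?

4

A width-4 tree decomposition is:
Bags: B1 = {a, c, d, f, h}  B2 = {a, c, d, g, h}  B3 = {a, c, e, f, h}  B4 = {b, c, d, g, h}  B5 = {a, c, g, h, i}  B6 = {a, c, d, h, j}
Tree: B1–B2, B1–B3, B2–B4, B2–B5, B2–B6
Every bag has size at most 5, so the width is 5 − 1 = 4 and tw(G) ≤ 4. For the lower bound, the 5 vertices {a, c, d, g, h} are pairwise adjacent, and any tree decomposition puts a clique entirely inside one bag — forcing width ≥ 4. The upper and lower bounds meet at 4, so that is the treewidth.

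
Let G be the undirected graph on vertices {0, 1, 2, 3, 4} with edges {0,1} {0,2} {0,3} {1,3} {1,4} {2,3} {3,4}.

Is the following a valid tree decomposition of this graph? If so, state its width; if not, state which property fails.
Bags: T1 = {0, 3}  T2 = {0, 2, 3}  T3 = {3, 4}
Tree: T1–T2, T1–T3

A tree decomposition must satisfy three properties: every vertex lies in some bag; for every edge, both endpoints lie together in some bag; and for every vertex, the bags containing it form a connected subtree. Here vertex 1 appears in no bag, so the decomposition is invalid.

No — vertex 1 appears in no bag.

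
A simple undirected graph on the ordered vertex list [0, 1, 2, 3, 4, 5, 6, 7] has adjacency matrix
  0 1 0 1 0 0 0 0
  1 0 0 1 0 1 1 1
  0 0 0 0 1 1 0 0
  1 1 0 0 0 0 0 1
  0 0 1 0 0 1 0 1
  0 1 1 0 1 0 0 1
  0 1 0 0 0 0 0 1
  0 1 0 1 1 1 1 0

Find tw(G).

A width-2 tree decomposition is:
Bags: B1 = {1, 5, 7}  B2 = {1, 6, 7}  B3 = {1, 3, 7}  B4 = {4, 5, 7}  B5 = {2, 4, 5}  B6 = {0, 1, 3}
Tree: B1–B2, B1–B3, B1–B4, B4–B5, B3–B6
Each bag holds 3 vertices, so the decomposition has width 2, which upper-bounds the treewidth. On the other hand G contains the 3-clique {0, 1, 3}. A clique must lie in a single bag of any decomposition, so no decomposition can have width below 2. The upper and lower bounds meet at 2, so that is the treewidth.

2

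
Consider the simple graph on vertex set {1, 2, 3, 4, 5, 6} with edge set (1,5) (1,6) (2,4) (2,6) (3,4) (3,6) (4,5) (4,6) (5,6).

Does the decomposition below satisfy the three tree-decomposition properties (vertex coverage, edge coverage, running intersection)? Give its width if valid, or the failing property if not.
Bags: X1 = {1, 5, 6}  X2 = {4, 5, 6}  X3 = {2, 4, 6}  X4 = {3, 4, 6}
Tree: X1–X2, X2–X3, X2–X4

Yes; width 2.

Every vertex of G appears in some bag (union = {1, 2, 3, 4, 5, 6}); every edge is covered by a bag; and for each vertex v the set of bags containing v is connected in the bag tree. The decomposition is therefore valid. The largest bag has 3 vertices, so the width is 2.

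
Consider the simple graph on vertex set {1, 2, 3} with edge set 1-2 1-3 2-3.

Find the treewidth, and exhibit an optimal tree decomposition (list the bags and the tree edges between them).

Treewidth 2.
One such decomposition:
Bags: B1 = {1, 2, 3}
Tree: (single bag)

A single bag containing all 3 vertices is trivially a valid decomposition of width 2. On the other hand G contains the 3-clique {1, 2, 3}. A clique must lie in a single bag of any decomposition, so no decomposition can have width below 2. Combining the bounds, tw(G) = 2.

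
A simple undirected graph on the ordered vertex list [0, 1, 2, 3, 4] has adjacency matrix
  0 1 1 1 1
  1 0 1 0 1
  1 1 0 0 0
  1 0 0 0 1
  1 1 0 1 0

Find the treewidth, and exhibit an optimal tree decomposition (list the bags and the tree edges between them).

Treewidth 2.
One optimal decomposition is:
Bags: B1 = {0, 1, 2}  B2 = {0, 1, 4}  B3 = {0, 3, 4}
Tree: B1–B2, B2–B3

Each bag holds 3 vertices, so the decomposition has width 2, which upper-bounds the treewidth. Conversely, {0, 1, 2} is a clique of size 3, and the vertices of any clique must share a bag in every tree decomposition; so some bag has ≥ 3 vertices and tw(G) ≥ 2. Therefore the treewidth is 2.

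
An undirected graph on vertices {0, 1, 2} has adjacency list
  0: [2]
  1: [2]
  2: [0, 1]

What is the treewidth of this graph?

A width-1 tree decomposition is:
Bags: B1 = {1, 2}  B2 = {0, 2}
Tree: B1–B2
Every bag has size at most 2, so the width is 2 − 1 = 1 and tw(G) ≤ 1. Since G has at least one edge (e.g. 1–2), it is not an edgeless graph, so tw(G) ≥ 1. Combining the bounds, tw(G) = 1.

1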